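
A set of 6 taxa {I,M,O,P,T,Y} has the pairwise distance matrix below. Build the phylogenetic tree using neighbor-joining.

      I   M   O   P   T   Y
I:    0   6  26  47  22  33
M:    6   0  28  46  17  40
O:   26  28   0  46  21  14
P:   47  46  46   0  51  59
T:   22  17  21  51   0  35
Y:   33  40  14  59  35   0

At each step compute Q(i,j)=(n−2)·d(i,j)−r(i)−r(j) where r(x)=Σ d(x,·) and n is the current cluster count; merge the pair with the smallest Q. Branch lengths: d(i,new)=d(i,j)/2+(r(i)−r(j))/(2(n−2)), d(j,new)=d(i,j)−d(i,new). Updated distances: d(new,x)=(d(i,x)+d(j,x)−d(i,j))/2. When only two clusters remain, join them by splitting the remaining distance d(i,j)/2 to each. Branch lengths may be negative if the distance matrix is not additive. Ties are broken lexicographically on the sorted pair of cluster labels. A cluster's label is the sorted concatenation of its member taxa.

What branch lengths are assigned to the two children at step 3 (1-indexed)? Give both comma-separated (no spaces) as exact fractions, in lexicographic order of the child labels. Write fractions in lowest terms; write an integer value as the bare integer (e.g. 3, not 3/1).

step 1: merge (O,Y) at d=14, Q=-260; branch lengths O→5/4, Y→51/4; new cluster OY
  updated: d(I,OY)=45/2, d(M,OY)=27, d(OY,P)=91/2, d(OY,T)=21
step 2: merge (I,M) at d=6, Q=-351/2; branch lengths I→13/4, M→11/4; new cluster IM
  updated: d(IM,OY)=87/4, d(IM,P)=87/2, d(IM,T)=33/2
step 3: merge (IM,T) at d=33/2, Q=-549/4; branch lengths IM→105/16, T→159/16; new cluster IMT
  updated: d(IMT,OY)=105/8, d(IMT,P)=39
step 4: merge (IMT,OY) at d=105/8, Q=-781/8; branch lengths IMT→53/16, OY→157/16; new cluster IMOTY
  updated: d(IMOTY,P)=571/16
step 5: merge (IMOTY,P) at d=571/16; branch lengths IMOTY→571/32, P→571/32; new cluster IMOPTY
final tree: ((((I:13/4,M:11/4):105/16,T:159/16):53/16,(O:5/4,Y:51/4):157/16):571/32,P:571/32)
total length: 1365/16

105/16,159/16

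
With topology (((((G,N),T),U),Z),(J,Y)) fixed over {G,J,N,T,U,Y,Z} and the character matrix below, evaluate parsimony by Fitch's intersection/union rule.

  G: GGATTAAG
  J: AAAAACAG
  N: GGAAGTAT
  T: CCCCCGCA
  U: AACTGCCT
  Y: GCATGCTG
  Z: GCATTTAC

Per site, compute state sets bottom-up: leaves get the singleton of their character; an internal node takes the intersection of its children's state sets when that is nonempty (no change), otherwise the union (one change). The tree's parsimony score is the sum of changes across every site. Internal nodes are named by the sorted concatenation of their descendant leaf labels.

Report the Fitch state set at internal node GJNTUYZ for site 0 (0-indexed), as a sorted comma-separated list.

G

[col 0] GN: children G:{G}, N:{G} ∩→ {G}; cost 0
[col 0] GNT: children GN:{G}, T:{C} ∪→ {C,G}; cost 1
[col 0] GNTU: children GNT:{C,G}, U:{A} ∪→ {A,C,G}; cost 1
[col 0] GNTUZ: children GNTU:{A,C,G}, Z:{G} ∩→ {G}; cost 0
[col 0] JY: children J:{A}, Y:{G} ∪→ {A,G}; cost 1
[col 0] GJNTUYZ: children GNTUZ:{G}, JY:{A,G} ∩→ {G}; cost 0
[col 1] GN: children G:{G}, N:{G} ∩→ {G}; cost 0
[col 1] GNT: children GN:{G}, T:{C} ∪→ {C,G}; cost 1
[col 1] GNTU: children GNT:{C,G}, U:{A} ∪→ {A,C,G}; cost 1
[col 1] GNTUZ: children GNTU:{A,C,G}, Z:{C} ∩→ {C}; cost 0
[col 1] JY: children J:{A}, Y:{C} ∪→ {A,C}; cost 1
[col 1] GJNTUYZ: children GNTUZ:{C}, JY:{A,C} ∩→ {C}; cost 0
[col 2] GN: children G:{A}, N:{A} ∩→ {A}; cost 0
[col 2] GNT: children GN:{A}, T:{C} ∪→ {A,C}; cost 1
[col 2] GNTU: children GNT:{A,C}, U:{C} ∩→ {C}; cost 0
[col 2] GNTUZ: children GNTU:{C}, Z:{A} ∪→ {A,C}; cost 1
[col 2] JY: children J:{A}, Y:{A} ∩→ {A}; cost 0
[col 2] GJNTUYZ: children GNTUZ:{A,C}, JY:{A} ∩→ {A}; cost 0
[col 3] GN: children G:{T}, N:{A} ∪→ {A,T}; cost 1
[col 3] GNT: children GN:{A,T}, T:{C} ∪→ {A,C,T}; cost 1
[col 3] GNTU: children GNT:{A,C,T}, U:{T} ∩→ {T}; cost 0
[col 3] GNTUZ: children GNTU:{T}, Z:{T} ∩→ {T}; cost 0
[col 3] JY: children J:{A}, Y:{T} ∪→ {A,T}; cost 1
[col 3] GJNTUYZ: children GNTUZ:{T}, JY:{A,T} ∩→ {T}; cost 0
[col 4] GN: children G:{T}, N:{G} ∪→ {G,T}; cost 1
[col 4] GNT: children GN:{G,T}, T:{C} ∪→ {C,G,T}; cost 1
[col 4] GNTU: children GNT:{C,G,T}, U:{G} ∩→ {G}; cost 0
[col 4] GNTUZ: children GNTU:{G}, Z:{T} ∪→ {G,T}; cost 1
[col 4] JY: children J:{A}, Y:{G} ∪→ {A,G}; cost 1
[col 4] GJNTUYZ: children GNTUZ:{G,T}, JY:{A,G} ∩→ {G}; cost 0
[col 5] GN: children G:{A}, N:{T} ∪→ {A,T}; cost 1
[col 5] GNT: children GN:{A,T}, T:{G} ∪→ {A,G,T}; cost 1
[col 5] GNTU: children GNT:{A,G,T}, U:{C} ∪→ {A,C,G,T}; cost 1
[col 5] GNTUZ: children GNTU:{A,C,G,T}, Z:{T} ∩→ {T}; cost 0
[col 5] JY: children J:{C}, Y:{C} ∩→ {C}; cost 0
[col 5] GJNTUYZ: children GNTUZ:{T}, JY:{C} ∪→ {C,T}; cost 1
[col 6] GN: children G:{A}, N:{A} ∩→ {A}; cost 0
[col 6] GNT: children GN:{A}, T:{C} ∪→ {A,C}; cost 1
[col 6] GNTU: children GNT:{A,C}, U:{C} ∩→ {C}; cost 0
[col 6] GNTUZ: children GNTU:{C}, Z:{A} ∪→ {A,C}; cost 1
[col 6] JY: children J:{A}, Y:{T} ∪→ {A,T}; cost 1
[col 6] GJNTUYZ: children GNTUZ:{A,C}, JY:{A,T} ∩→ {A}; cost 0
[col 7] GN: children G:{G}, N:{T} ∪→ {G,T}; cost 1
[col 7] GNT: children GN:{G,T}, T:{A} ∪→ {A,G,T}; cost 1
[col 7] GNTU: children GNT:{A,G,T}, U:{T} ∩→ {T}; cost 0
[col 7] GNTUZ: children GNTU:{T}, Z:{C} ∪→ {C,T}; cost 1
[col 7] JY: children J:{G}, Y:{G} ∩→ {G}; cost 0
[col 7] GJNTUYZ: children GNTUZ:{C,T}, JY:{G} ∪→ {C,G,T}; cost 1
per-site changes: [3, 3, 2, 3, 4, 4, 3, 4]; total = 26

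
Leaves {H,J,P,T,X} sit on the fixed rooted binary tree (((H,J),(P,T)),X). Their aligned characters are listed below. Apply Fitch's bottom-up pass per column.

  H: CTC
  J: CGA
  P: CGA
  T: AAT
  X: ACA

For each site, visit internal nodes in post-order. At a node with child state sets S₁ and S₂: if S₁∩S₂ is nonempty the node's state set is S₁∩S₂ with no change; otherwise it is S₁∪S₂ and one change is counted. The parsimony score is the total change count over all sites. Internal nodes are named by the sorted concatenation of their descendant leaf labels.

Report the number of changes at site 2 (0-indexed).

site 0, node HJ: H={C} ∩ J={C} → {C} (+0)
site 0, node PT: P={C} ∪ T={A} → {A,C} (+1)
site 0, node HJPT: HJ={C} ∩ PT={A,C} → {C} (+0)
site 0, node HJPTX: HJPT={C} ∪ X={A} → {A,C} (+1)
site 1, node HJ: H={T} ∪ J={G} → {G,T} (+1)
site 1, node PT: P={G} ∪ T={A} → {A,G} (+1)
site 1, node HJPT: HJ={G,T} ∩ PT={A,G} → {G} (+0)
site 1, node HJPTX: HJPT={G} ∪ X={C} → {C,G} (+1)
site 2, node HJ: H={C} ∪ J={A} → {A,C} (+1)
site 2, node PT: P={A} ∪ T={T} → {A,T} (+1)
site 2, node HJPT: HJ={A,C} ∩ PT={A,T} → {A} (+0)
site 2, node HJPTX: HJPT={A} ∩ X={A} → {A} (+0)
per-site changes: [2, 3, 2]; total = 7

2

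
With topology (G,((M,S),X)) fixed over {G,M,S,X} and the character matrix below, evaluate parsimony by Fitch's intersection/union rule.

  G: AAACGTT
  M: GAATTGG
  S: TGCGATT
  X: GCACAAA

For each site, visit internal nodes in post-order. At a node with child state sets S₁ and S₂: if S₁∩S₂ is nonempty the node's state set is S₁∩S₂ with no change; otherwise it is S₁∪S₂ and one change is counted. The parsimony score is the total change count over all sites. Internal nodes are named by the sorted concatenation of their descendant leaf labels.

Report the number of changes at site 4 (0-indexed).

2

MS@0: {G} ∪ {T} = {G,T} (union, +1)
MSX@0: {G,T} ∩ {G} = {G} (intersection, +0)
GMSX@0: {A} ∪ {G} = {A,G} (union, +1)
MS@1: {A} ∪ {G} = {A,G} (union, +1)
MSX@1: {A,G} ∪ {C} = {A,C,G} (union, +1)
GMSX@1: {A} ∩ {A,C,G} = {A} (intersection, +0)
MS@2: {A} ∪ {C} = {A,C} (union, +1)
MSX@2: {A,C} ∩ {A} = {A} (intersection, +0)
GMSX@2: {A} ∩ {A} = {A} (intersection, +0)
MS@3: {T} ∪ {G} = {G,T} (union, +1)
MSX@3: {G,T} ∪ {C} = {C,G,T} (union, +1)
GMSX@3: {C} ∩ {C,G,T} = {C} (intersection, +0)
MS@4: {T} ∪ {A} = {A,T} (union, +1)
MSX@4: {A,T} ∩ {A} = {A} (intersection, +0)
GMSX@4: {G} ∪ {A} = {A,G} (union, +1)
MS@5: {G} ∪ {T} = {G,T} (union, +1)
MSX@5: {G,T} ∪ {A} = {A,G,T} (union, +1)
GMSX@5: {T} ∩ {A,G,T} = {T} (intersection, +0)
MS@6: {G} ∪ {T} = {G,T} (union, +1)
MSX@6: {G,T} ∪ {A} = {A,G,T} (union, +1)
GMSX@6: {T} ∩ {A,G,T} = {T} (intersection, +0)
per-site changes: [2, 2, 1, 2, 2, 2, 2]; total = 13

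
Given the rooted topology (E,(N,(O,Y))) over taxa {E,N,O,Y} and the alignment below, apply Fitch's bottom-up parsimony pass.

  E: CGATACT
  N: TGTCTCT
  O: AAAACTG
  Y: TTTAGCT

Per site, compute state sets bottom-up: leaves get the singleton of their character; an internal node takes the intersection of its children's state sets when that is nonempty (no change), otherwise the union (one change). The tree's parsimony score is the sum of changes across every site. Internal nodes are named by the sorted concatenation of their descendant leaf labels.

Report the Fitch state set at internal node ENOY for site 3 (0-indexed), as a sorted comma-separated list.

site 0, node OY: O={A} ∪ Y={T} → {A,T} (+1)
site 0, node NOY: N={T} ∩ OY={A,T} → {T} (+0)
site 0, node ENOY: E={C} ∪ NOY={T} → {C,T} (+1)
site 1, node OY: O={A} ∪ Y={T} → {A,T} (+1)
site 1, node NOY: N={G} ∪ OY={A,T} → {A,G,T} (+1)
site 1, node ENOY: E={G} ∩ NOY={A,G,T} → {G} (+0)
site 2, node OY: O={A} ∪ Y={T} → {A,T} (+1)
site 2, node NOY: N={T} ∩ OY={A,T} → {T} (+0)
site 2, node ENOY: E={A} ∪ NOY={T} → {A,T} (+1)
site 3, node OY: O={A} ∩ Y={A} → {A} (+0)
site 3, node NOY: N={C} ∪ OY={A} → {A,C} (+1)
site 3, node ENOY: E={T} ∪ NOY={A,C} → {A,C,T} (+1)
site 4, node OY: O={C} ∪ Y={G} → {C,G} (+1)
site 4, node NOY: N={T} ∪ OY={C,G} → {C,G,T} (+1)
site 4, node ENOY: E={A} ∪ NOY={C,G,T} → {A,C,G,T} (+1)
site 5, node OY: O={T} ∪ Y={C} → {C,T} (+1)
site 5, node NOY: N={C} ∩ OY={C,T} → {C} (+0)
site 5, node ENOY: E={C} ∩ NOY={C} → {C} (+0)
site 6, node OY: O={G} ∪ Y={T} → {G,T} (+1)
site 6, node NOY: N={T} ∩ OY={G,T} → {T} (+0)
site 6, node ENOY: E={T} ∩ NOY={T} → {T} (+0)
per-site changes: [2, 2, 2, 2, 3, 1, 1]; total = 13

A,C,T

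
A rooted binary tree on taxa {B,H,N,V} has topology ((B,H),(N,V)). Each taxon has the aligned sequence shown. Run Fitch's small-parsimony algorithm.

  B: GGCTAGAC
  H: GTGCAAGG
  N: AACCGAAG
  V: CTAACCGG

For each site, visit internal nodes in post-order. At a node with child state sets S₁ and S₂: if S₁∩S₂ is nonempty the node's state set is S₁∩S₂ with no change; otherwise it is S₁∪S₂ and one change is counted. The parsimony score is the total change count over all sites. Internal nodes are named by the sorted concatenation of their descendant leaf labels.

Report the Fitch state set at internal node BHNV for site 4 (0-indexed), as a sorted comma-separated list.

BH@0: {G} ∩ {G} = {G} (intersection, +0)
NV@0: {A} ∪ {C} = {A,C} (union, +1)
BHNV@0: {G} ∪ {A,C} = {A,C,G} (union, +1)
BH@1: {G} ∪ {T} = {G,T} (union, +1)
NV@1: {A} ∪ {T} = {A,T} (union, +1)
BHNV@1: {G,T} ∩ {A,T} = {T} (intersection, +0)
BH@2: {C} ∪ {G} = {C,G} (union, +1)
NV@2: {C} ∪ {A} = {A,C} (union, +1)
BHNV@2: {C,G} ∩ {A,C} = {C} (intersection, +0)
BH@3: {T} ∪ {C} = {C,T} (union, +1)
NV@3: {C} ∪ {A} = {A,C} (union, +1)
BHNV@3: {C,T} ∩ {A,C} = {C} (intersection, +0)
BH@4: {A} ∩ {A} = {A} (intersection, +0)
NV@4: {G} ∪ {C} = {C,G} (union, +1)
BHNV@4: {A} ∪ {C,G} = {A,C,G} (union, +1)
BH@5: {G} ∪ {A} = {A,G} (union, +1)
NV@5: {A} ∪ {C} = {A,C} (union, +1)
BHNV@5: {A,G} ∩ {A,C} = {A} (intersection, +0)
BH@6: {A} ∪ {G} = {A,G} (union, +1)
NV@6: {A} ∪ {G} = {A,G} (union, +1)
BHNV@6: {A,G} ∩ {A,G} = {A,G} (intersection, +0)
BH@7: {C} ∪ {G} = {C,G} (union, +1)
NV@7: {G} ∩ {G} = {G} (intersection, +0)
BHNV@7: {C,G} ∩ {G} = {G} (intersection, +0)
per-site changes: [2, 2, 2, 2, 2, 2, 2, 1]; total = 15

A,C,G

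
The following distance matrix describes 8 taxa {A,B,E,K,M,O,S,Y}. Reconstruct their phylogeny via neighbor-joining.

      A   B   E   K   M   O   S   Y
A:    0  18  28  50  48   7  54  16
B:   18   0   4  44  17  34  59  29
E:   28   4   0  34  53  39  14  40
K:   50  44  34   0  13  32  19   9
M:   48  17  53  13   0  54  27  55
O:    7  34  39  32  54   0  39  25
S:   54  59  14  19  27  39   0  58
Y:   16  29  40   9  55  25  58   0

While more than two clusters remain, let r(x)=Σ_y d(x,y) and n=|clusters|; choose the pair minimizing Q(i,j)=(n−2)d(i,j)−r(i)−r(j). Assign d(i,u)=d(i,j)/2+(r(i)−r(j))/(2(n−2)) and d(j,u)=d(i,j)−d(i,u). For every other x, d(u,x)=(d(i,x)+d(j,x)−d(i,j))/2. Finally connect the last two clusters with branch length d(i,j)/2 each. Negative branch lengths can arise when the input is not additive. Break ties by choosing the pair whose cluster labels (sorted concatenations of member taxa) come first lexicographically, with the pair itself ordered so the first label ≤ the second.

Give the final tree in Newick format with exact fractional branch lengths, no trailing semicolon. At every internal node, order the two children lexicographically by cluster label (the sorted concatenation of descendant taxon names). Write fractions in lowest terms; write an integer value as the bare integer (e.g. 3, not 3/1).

step 1: merge (A,O) at d=7, Q=-409; branch lengths A→11/4, O→17/4; new cluster AO
  updated: d(AO,B)=45/2, d(AO,E)=30, d(AO,K)=75/2, d(AO,M)=95/2, d(AO,S)=43, d(AO,Y)=17
step 2: merge (B,E) at d=4, Q=-661/2; branch lengths B→41/20, E→39/20; new cluster BE
  updated: d(AO,BE)=97/4, d(BE,K)=37, d(BE,M)=33, d(BE,S)=69/2, d(BE,Y)=65/2
step 3: merge (AO,Y) at d=17, Q=-1091/4; branch lengths AO→263/32, Y→281/32; new cluster AOY
  updated: d(AOY,BE)=159/8, d(AOY,K)=59/4, d(AOY,M)=171/4, d(AOY,S)=42
step 4: merge (AOY,BE) at d=159/8, Q=-1473/8; branch lengths AOY→437/48, BE→517/48; new cluster ABEOY
  updated: d(ABEOY,K)=255/16, d(ABEOY,M)=447/16, d(ABEOY,S)=453/16
step 5: merge (ABEOY,S) at d=453/16, Q=-719/8; branch lengths ABEOY→109/8, S→235/16; new cluster ABEOSY
  updated: d(ABEOSY,K)=53/16, d(ABEOSY,M)=213/16
step 6: merge (ABEOSY,K) at d=53/16, Q=-237/8; branch lengths ABEOSY→29/16, K→3/2; new cluster ABEKOSY
  updated: d(ABEKOSY,M)=23/2
step 7: merge (ABEKOSY,M) at d=23/2; branch lengths ABEKOSY→23/4, M→23/4; new cluster ABEKMOSY
final tree: ((((((A:11/4,O:17/4):263/32,Y:281/32):437/48,(B:41/20,E:39/20):517/48):109/8,S:235/16):29/16,K:3/2):23/4,M:23/4)
total length: 91

((((((A:11/4,O:17/4):263/32,Y:281/32):437/48,(B:41/20,E:39/20):517/48):109/8,S:235/16):29/16,K:3/2):23/4,M:23/4)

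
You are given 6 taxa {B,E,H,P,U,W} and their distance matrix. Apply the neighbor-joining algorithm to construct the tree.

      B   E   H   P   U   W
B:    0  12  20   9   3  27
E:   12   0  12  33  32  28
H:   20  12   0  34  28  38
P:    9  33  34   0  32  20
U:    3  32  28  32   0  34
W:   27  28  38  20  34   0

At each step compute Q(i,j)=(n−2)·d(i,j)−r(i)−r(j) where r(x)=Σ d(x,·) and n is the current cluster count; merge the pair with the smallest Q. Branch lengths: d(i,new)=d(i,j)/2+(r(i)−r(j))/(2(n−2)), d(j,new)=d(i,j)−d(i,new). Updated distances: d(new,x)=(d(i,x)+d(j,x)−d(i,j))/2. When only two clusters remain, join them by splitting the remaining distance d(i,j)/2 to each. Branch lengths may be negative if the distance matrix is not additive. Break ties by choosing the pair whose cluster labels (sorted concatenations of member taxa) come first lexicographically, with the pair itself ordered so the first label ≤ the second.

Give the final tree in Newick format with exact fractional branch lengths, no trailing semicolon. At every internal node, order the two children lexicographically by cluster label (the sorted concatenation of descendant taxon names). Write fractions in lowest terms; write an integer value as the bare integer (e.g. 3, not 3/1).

(((B:-23/4,U:35/4):49/8,(E:33/8,H:63/8):75/8):63/16,(P:27/4,W:53/4):63/16)

iteration 1: select E,H (d=12, Q=-201); attach at lengths (33/8, 63/8); label the merged cluster EH
  updated: d(B,EH)=10, d(EH,P)=55/2, d(EH,U)=24, d(EH,W)=27
iteration 2: select P,W (d=20, Q=-273/2); attach at lengths (27/4, 53/4); label the merged cluster PW
  updated: d(B,PW)=8, d(EH,PW)=69/4, d(PW,U)=23
iteration 3: select B,U (d=3, Q=-65); attach at lengths (-23/4, 35/4); label the merged cluster BU
  updated: d(BU,EH)=31/2, d(BU,PW)=14
iteration 4: select BU,EH (d=31/2, Q=-187/4); attach at lengths (49/8, 75/8); label the merged cluster BEHU
  updated: d(BEHU,PW)=63/8
iteration 5: select BEHU,PW (d=63/8); attach at lengths (63/16, 63/16); label the merged cluster BEHPUW
final tree: (((B:-23/4,U:35/4):49/8,(E:33/8,H:63/8):75/8):63/16,(P:27/4,W:53/4):63/16)
total length: 467/8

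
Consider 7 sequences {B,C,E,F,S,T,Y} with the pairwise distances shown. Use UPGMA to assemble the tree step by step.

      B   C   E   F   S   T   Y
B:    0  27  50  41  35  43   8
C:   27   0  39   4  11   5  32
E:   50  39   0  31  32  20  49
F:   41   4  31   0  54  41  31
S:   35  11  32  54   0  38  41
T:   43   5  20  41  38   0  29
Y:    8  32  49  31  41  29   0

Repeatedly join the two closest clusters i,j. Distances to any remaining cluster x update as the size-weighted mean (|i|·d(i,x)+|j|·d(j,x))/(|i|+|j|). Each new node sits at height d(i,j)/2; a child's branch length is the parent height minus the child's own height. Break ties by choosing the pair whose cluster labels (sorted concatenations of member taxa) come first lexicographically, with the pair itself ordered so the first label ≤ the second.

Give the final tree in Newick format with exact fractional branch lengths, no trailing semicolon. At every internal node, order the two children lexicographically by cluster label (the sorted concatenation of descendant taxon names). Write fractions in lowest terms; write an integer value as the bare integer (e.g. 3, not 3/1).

((B:4,Y:4):149/10,(((C:2,F:2):25/2,(E:10,T:10):9/2):19/8,S:135/8):81/40)

step 1: merge (C,F) at d=4; branch lengths C→2, F→2; new cluster CF
  updated: d(B,CF)=34, d(CF,E)=35, d(CF,S)=65/2, d(CF,T)=23, d(CF,Y)=63/2
step 2: merge (B,Y) at d=8; branch lengths B→4, Y→4; new cluster BY
  updated: d(BY,CF)=131/4, d(BY,E)=99/2, d(BY,S)=38, d(BY,T)=36
step 3: merge (E,T) at d=20; branch lengths E→10, T→10; new cluster ET
  updated: d(BY,ET)=171/4, d(CF,ET)=29, d(ET,S)=35
step 4: merge (CF,ET) at d=29; branch lengths CF→25/2, ET→9/2; new cluster CEFT
  updated: d(BY,CEFT)=151/4, d(CEFT,S)=135/4
step 5: merge (CEFT,S) at d=135/4; branch lengths CEFT→19/8, S→135/8; new cluster CEFST
  updated: d(BY,CEFST)=189/5
step 6: merge (BY,CEFST) at d=189/5; branch lengths BY→149/10, CEFST→81/40; new cluster BCEFSTY
final tree: ((B:4,Y:4):149/10,(((C:2,F:2):25/2,(E:10,T:10):9/2):19/8,S:135/8):81/40)
total length: 3407/40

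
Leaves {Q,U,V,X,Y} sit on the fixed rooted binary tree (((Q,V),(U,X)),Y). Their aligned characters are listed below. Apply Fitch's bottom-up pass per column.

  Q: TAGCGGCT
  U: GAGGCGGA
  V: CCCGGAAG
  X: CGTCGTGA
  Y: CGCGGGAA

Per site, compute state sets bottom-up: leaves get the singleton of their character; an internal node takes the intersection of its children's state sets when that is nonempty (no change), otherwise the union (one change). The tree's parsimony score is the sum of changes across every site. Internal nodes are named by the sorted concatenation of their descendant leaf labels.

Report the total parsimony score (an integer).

17

site 0, node QV: Q={T} ∪ V={C} → {C,T} (+1)
site 0, node UX: U={G} ∪ X={C} → {C,G} (+1)
site 0, node QUVX: QV={C,T} ∩ UX={C,G} → {C} (+0)
site 0, node QUVXY: QUVX={C} ∩ Y={C} → {C} (+0)
site 1, node QV: Q={A} ∪ V={C} → {A,C} (+1)
site 1, node UX: U={A} ∪ X={G} → {A,G} (+1)
site 1, node QUVX: QV={A,C} ∩ UX={A,G} → {A} (+0)
site 1, node QUVXY: QUVX={A} ∪ Y={G} → {A,G} (+1)
site 2, node QV: Q={G} ∪ V={C} → {C,G} (+1)
site 2, node UX: U={G} ∪ X={T} → {G,T} (+1)
site 2, node QUVX: QV={C,G} ∩ UX={G,T} → {G} (+0)
site 2, node QUVXY: QUVX={G} ∪ Y={C} → {C,G} (+1)
site 3, node QV: Q={C} ∪ V={G} → {C,G} (+1)
site 3, node UX: U={G} ∪ X={C} → {C,G} (+1)
site 3, node QUVX: QV={C,G} ∩ UX={C,G} → {C,G} (+0)
site 3, node QUVXY: QUVX={C,G} ∩ Y={G} → {G} (+0)
site 4, node QV: Q={G} ∩ V={G} → {G} (+0)
site 4, node UX: U={C} ∪ X={G} → {C,G} (+1)
site 4, node QUVX: QV={G} ∩ UX={C,G} → {G} (+0)
site 4, node QUVXY: QUVX={G} ∩ Y={G} → {G} (+0)
site 5, node QV: Q={G} ∪ V={A} → {A,G} (+1)
site 5, node UX: U={G} ∪ X={T} → {G,T} (+1)
site 5, node QUVX: QV={A,G} ∩ UX={G,T} → {G} (+0)
site 5, node QUVXY: QUVX={G} ∩ Y={G} → {G} (+0)
site 6, node QV: Q={C} ∪ V={A} → {A,C} (+1)
site 6, node UX: U={G} ∩ X={G} → {G} (+0)
site 6, node QUVX: QV={A,C} ∪ UX={G} → {A,C,G} (+1)
site 6, node QUVXY: QUVX={A,C,G} ∩ Y={A} → {A} (+0)
site 7, node QV: Q={T} ∪ V={G} → {G,T} (+1)
site 7, node UX: U={A} ∩ X={A} → {A} (+0)
site 7, node QUVX: QV={G,T} ∪ UX={A} → {A,G,T} (+1)
site 7, node QUVXY: QUVX={A,G,T} ∩ Y={A} → {A} (+0)
per-site changes: [2, 3, 3, 2, 1, 2, 2, 2]; total = 17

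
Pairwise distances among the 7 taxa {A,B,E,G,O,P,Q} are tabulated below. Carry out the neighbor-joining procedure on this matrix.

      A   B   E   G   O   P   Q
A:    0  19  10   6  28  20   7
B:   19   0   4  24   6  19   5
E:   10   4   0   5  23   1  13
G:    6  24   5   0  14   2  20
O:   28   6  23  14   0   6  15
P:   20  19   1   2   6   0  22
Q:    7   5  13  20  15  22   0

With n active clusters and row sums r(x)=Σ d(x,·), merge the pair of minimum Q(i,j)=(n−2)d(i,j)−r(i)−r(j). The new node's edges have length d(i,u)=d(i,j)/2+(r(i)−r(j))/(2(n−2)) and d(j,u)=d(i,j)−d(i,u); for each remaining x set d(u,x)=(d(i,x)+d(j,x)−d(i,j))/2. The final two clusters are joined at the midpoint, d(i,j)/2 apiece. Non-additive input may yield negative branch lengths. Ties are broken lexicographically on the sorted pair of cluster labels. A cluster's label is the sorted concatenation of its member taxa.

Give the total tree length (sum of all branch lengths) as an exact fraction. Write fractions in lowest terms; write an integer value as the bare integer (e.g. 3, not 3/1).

509/16

step 1: merge (B,O) at d=6, Q=-139; branch lengths B→3/2, O→9/2; new cluster BO
  updated: d(A,BO)=41/2, d(BO,E)=21/2, d(BO,G)=16, d(BO,P)=19/2, d(BO,Q)=7
step 2: merge (A,Q) at d=7, Q=-209/2; branch lengths A→45/16, Q→67/16; new cluster AQ
  updated: d(AQ,BO)=41/4, d(AQ,E)=8, d(AQ,G)=19/2, d(AQ,P)=35/2
step 3: merge (AQ,BO) at d=41/4, Q=-243/4; branch lengths AQ→119/24, BO→127/24; new cluster ABOQ
  updated: d(ABOQ,E)=33/8, d(ABOQ,G)=61/8, d(ABOQ,P)=67/8
step 4: merge (ABOQ,E) at d=33/8, Q=-22; branch lengths ABOQ→73/16, E→-7/16; new cluster ABEOQ
  updated: d(ABEOQ,G)=17/4, d(ABEOQ,P)=21/8
step 5: merge (ABEOQ,G) at d=17/4, Q=-71/8; branch lengths ABEOQ→39/16, G→29/16; new cluster ABEGOQ
  updated: d(ABEGOQ,P)=3/16
step 6: merge (ABEGOQ,P) at d=3/16; branch lengths ABEGOQ→3/32, P→3/32; new cluster ABEGOPQ
final tree: (((((A:45/16,Q:67/16):119/24,(B:3/2,O:9/2):127/24):73/16,E:-7/16):39/16,G:29/16):3/32,P:3/32)
total length: 509/16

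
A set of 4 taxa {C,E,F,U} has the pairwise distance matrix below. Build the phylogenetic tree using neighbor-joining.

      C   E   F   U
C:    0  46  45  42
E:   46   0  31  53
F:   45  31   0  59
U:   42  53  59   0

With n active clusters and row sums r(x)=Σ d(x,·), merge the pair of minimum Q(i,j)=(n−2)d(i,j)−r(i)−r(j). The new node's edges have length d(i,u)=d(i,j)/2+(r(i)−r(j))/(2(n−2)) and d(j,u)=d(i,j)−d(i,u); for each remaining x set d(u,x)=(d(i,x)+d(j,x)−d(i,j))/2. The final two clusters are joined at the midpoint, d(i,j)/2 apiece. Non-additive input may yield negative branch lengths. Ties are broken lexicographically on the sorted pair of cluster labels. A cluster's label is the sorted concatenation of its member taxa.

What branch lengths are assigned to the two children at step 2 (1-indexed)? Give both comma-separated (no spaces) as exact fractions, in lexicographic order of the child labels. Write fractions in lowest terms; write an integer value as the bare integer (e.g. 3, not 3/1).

57/4,57/4

1. join C+U (d=42, Q=-203) ⇒ CU; edges |C|=63/4, |U|=105/4
  updated: d(CU,E)=57/2, d(CU,F)=31
2. join CU+E (d=57/2, Q=-181/2) ⇒ CEU; edges |CU|=57/4, |E|=57/4
  updated: d(CEU,F)=67/4
3. join CEU+F (d=67/4) ⇒ CEFU; edges |CEU|=67/8, |F|=67/8
final tree: (((C:63/4,U:105/4):57/4,E:57/4):67/8,F:67/8)
total length: 349/4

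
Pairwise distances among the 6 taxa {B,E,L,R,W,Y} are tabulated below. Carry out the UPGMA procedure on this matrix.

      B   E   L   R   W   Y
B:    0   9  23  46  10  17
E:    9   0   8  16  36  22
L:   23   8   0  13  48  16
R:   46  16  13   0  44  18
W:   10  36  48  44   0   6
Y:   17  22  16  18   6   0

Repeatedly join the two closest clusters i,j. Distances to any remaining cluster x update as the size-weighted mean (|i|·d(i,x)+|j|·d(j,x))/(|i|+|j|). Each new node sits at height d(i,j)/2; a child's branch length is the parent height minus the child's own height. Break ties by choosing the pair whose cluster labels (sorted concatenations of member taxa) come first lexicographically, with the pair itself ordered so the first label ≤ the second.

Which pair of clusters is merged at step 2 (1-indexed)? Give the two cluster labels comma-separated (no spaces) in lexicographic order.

step 1: merge (W,Y) at d=6; branch lengths W→3, Y→3; new cluster WY
  updated: d(B,WY)=27/2, d(E,WY)=29, d(L,WY)=32, d(R,WY)=31
step 2: merge (E,L) at d=8; branch lengths E→4, L→4; new cluster EL
  updated: d(B,EL)=16, d(EL,R)=29/2, d(EL,WY)=61/2
step 3: merge (B,WY) at d=27/2; branch lengths B→27/4, WY→15/4; new cluster BWY
  updated: d(BWY,EL)=77/3, d(BWY,R)=36
step 4: merge (EL,R) at d=29/2; branch lengths EL→13/4, R→29/4; new cluster ELR
  updated: d(BWY,ELR)=262/9
step 5: merge (BWY,ELR) at d=262/9; branch lengths BWY→281/36, ELR→263/36; new cluster BELRWY
final tree: ((B:27/4,(W:3,Y:3):15/4):281/36,((E:4,L:4):13/4,R:29/4):263/36)
total length: 451/9

E,L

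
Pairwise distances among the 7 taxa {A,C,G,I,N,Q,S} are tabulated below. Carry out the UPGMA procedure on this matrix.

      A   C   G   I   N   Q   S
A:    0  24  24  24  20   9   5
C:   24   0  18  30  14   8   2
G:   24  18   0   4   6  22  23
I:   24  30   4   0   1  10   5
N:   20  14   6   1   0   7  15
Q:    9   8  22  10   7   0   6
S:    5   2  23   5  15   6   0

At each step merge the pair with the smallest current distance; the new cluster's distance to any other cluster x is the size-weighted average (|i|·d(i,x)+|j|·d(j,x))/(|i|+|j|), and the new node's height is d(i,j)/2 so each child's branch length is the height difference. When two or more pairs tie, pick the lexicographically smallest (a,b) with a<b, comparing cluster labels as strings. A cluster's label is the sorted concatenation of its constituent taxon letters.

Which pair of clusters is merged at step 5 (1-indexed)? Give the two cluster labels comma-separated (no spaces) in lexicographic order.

A,CQS

1. join I+N (d=1) ⇒ IN; edges |I|=1/2, |N|=1/2
  updated: d(A,IN)=22, d(C,IN)=22, d(G,IN)=5, d(IN,Q)=17/2, d(IN,S)=10
2. join C+S (d=2) ⇒ CS; edges |C|=1, |S|=1
  updated: d(A,CS)=29/2, d(CS,G)=41/2, d(CS,IN)=16, d(CS,Q)=7
3. join G+IN (d=5) ⇒ GIN; edges |G|=5/2, |IN|=2
  updated: d(A,GIN)=68/3, d(CS,GIN)=35/2, d(GIN,Q)=13
4. join CS+Q (d=7) ⇒ CQS; edges |CS|=5/2, |Q|=7/2
  updated: d(A,CQS)=38/3, d(CQS,GIN)=16
5. join A+CQS (d=38/3) ⇒ ACQS; edges |A|=19/3, |CQS|=17/6
  updated: d(ACQS,GIN)=53/3
6. join ACQS+GIN (d=53/3) ⇒ ACGINQS; edges |ACQS|=5/2, |GIN|=19/3
final tree: ((A:19/3,((C:1,S:1):5/2,Q:7/2):17/6):5/2,(G:5/2,(I:1/2,N:1/2):2):19/3)
total length: 63/2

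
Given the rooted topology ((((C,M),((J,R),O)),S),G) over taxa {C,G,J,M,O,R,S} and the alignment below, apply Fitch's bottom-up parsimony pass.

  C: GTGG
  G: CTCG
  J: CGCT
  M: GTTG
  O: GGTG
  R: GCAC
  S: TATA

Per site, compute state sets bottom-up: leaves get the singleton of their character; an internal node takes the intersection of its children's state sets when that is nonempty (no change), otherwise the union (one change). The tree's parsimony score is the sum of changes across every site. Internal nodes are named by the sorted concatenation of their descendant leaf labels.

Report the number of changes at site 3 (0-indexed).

CM@0: {G} ∩ {G} = {G} (intersection, +0)
JR@0: {C} ∪ {G} = {C,G} (union, +1)
JOR@0: {C,G} ∩ {G} = {G} (intersection, +0)
CJMOR@0: {G} ∩ {G} = {G} (intersection, +0)
CJMORS@0: {G} ∪ {T} = {G,T} (union, +1)
CGJMORS@0: {G,T} ∪ {C} = {C,G,T} (union, +1)
CM@1: {T} ∩ {T} = {T} (intersection, +0)
JR@1: {G} ∪ {C} = {C,G} (union, +1)
JOR@1: {C,G} ∩ {G} = {G} (intersection, +0)
CJMOR@1: {T} ∪ {G} = {G,T} (union, +1)
CJMORS@1: {G,T} ∪ {A} = {A,G,T} (union, +1)
CGJMORS@1: {A,G,T} ∩ {T} = {T} (intersection, +0)
CM@2: {G} ∪ {T} = {G,T} (union, +1)
JR@2: {C} ∪ {A} = {A,C} (union, +1)
JOR@2: {A,C} ∪ {T} = {A,C,T} (union, +1)
CJMOR@2: {G,T} ∩ {A,C,T} = {T} (intersection, +0)
CJMORS@2: {T} ∩ {T} = {T} (intersection, +0)
CGJMORS@2: {T} ∪ {C} = {C,T} (union, +1)
CM@3: {G} ∩ {G} = {G} (intersection, +0)
JR@3: {T} ∪ {C} = {C,T} (union, +1)
JOR@3: {C,T} ∪ {G} = {C,G,T} (union, +1)
CJMOR@3: {G} ∩ {C,G,T} = {G} (intersection, +0)
CJMORS@3: {G} ∪ {A} = {A,G} (union, +1)
CGJMORS@3: {A,G} ∩ {G} = {G} (intersection, +0)
per-site changes: [3, 3, 4, 3]; total = 13

3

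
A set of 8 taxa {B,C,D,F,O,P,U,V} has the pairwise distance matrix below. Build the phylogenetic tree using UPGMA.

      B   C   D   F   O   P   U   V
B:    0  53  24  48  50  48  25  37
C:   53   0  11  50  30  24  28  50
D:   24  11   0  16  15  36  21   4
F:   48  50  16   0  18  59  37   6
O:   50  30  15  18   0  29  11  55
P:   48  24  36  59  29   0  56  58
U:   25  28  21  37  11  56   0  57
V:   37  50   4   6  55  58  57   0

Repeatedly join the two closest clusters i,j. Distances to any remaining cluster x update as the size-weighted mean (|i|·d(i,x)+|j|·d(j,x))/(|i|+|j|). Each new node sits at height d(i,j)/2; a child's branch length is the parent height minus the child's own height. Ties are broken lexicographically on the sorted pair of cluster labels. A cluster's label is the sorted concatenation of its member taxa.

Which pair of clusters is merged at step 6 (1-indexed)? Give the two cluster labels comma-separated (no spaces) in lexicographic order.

step 1: merge (D,V) at d=4; branch lengths D→2, V→2; new cluster DV
  updated: d(B,DV)=61/2, d(C,DV)=61/2, d(DV,F)=11, d(DV,O)=35, d(DV,P)=47, d(DV,U)=39
step 2: merge (DV,F) at d=11; branch lengths DV→7/2, F→11/2; new cluster DFV
  updated: d(B,DFV)=109/3, d(C,DFV)=37, d(DFV,O)=88/3, d(DFV,P)=51, d(DFV,U)=115/3
step 3: merge (O,U) at d=11; branch lengths O→11/2, U→11/2; new cluster OU
  updated: d(B,OU)=75/2, d(C,OU)=29, d(DFV,OU)=203/6, d(OU,P)=85/2
step 4: merge (C,P) at d=24; branch lengths C→12, P→12; new cluster CP
  updated: d(B,CP)=101/2, d(CP,DFV)=44, d(CP,OU)=143/4
step 5: merge (DFV,OU) at d=203/6; branch lengths DFV→137/12, OU→137/12; new cluster DFOUV
  updated: d(B,DFOUV)=184/5, d(CP,DFOUV)=407/10
step 6: merge (B,DFOUV) at d=184/5; branch lengths B→92/5, DFOUV→89/60; new cluster BDFOUV
  updated: d(BDFOUV,CP)=127/3
step 7: merge (BDFOUV,CP) at d=127/3; branch lengths BDFOUV→83/30, CP→55/6; new cluster BCDFOPUV
final tree: ((B:92/5,(((D:2,V:2):7/2,F:11/2):137/12,(O:11/2,U:11/2):137/12):89/60):83/30,(C:12,P:12):55/6)
total length: 2053/20

B,DFOUV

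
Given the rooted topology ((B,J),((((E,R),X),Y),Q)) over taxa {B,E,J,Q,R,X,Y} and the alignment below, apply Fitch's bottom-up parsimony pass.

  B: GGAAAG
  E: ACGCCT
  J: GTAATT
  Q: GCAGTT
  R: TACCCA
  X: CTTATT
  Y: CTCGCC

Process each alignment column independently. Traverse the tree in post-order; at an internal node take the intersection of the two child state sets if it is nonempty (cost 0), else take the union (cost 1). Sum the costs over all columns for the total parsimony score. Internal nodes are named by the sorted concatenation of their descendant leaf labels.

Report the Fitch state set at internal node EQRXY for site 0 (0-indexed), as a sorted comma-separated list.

site 0, node BJ: B={G} ∩ J={G} → {G} (+0)
site 0, node ER: E={A} ∪ R={T} → {A,T} (+1)
site 0, node ERX: ER={A,T} ∪ X={C} → {A,C,T} (+1)
site 0, node ERXY: ERX={A,C,T} ∩ Y={C} → {C} (+0)
site 0, node EQRXY: ERXY={C} ∪ Q={G} → {C,G} (+1)
site 0, node BEJQRXY: BJ={G} ∩ EQRXY={C,G} → {G} (+0)
site 1, node BJ: B={G} ∪ J={T} → {G,T} (+1)
site 1, node ER: E={C} ∪ R={A} → {A,C} (+1)
site 1, node ERX: ER={A,C} ∪ X={T} → {A,C,T} (+1)
site 1, node ERXY: ERX={A,C,T} ∩ Y={T} → {T} (+0)
site 1, node EQRXY: ERXY={T} ∪ Q={C} → {C,T} (+1)
site 1, node BEJQRXY: BJ={G,T} ∩ EQRXY={C,T} → {T} (+0)
site 2, node BJ: B={A} ∩ J={A} → {A} (+0)
site 2, node ER: E={G} ∪ R={C} → {C,G} (+1)
site 2, node ERX: ER={C,G} ∪ X={T} → {C,G,T} (+1)
site 2, node ERXY: ERX={C,G,T} ∩ Y={C} → {C} (+0)
site 2, node EQRXY: ERXY={C} ∪ Q={A} → {A,C} (+1)
site 2, node BEJQRXY: BJ={A} ∩ EQRXY={A,C} → {A} (+0)
site 3, node BJ: B={A} ∩ J={A} → {A} (+0)
site 3, node ER: E={C} ∩ R={C} → {C} (+0)
site 3, node ERX: ER={C} ∪ X={A} → {A,C} (+1)
site 3, node ERXY: ERX={A,C} ∪ Y={G} → {A,C,G} (+1)
site 3, node EQRXY: ERXY={A,C,G} ∩ Q={G} → {G} (+0)
site 3, node BEJQRXY: BJ={A} ∪ EQRXY={G} → {A,G} (+1)
site 4, node BJ: B={A} ∪ J={T} → {A,T} (+1)
site 4, node ER: E={C} ∩ R={C} → {C} (+0)
site 4, node ERX: ER={C} ∪ X={T} → {C,T} (+1)
site 4, node ERXY: ERX={C,T} ∩ Y={C} → {C} (+0)
site 4, node EQRXY: ERXY={C} ∪ Q={T} → {C,T} (+1)
site 4, node BEJQRXY: BJ={A,T} ∩ EQRXY={C,T} → {T} (+0)
site 5, node BJ: B={G} ∪ J={T} → {G,T} (+1)
site 5, node ER: E={T} ∪ R={A} → {A,T} (+1)
site 5, node ERX: ER={A,T} ∩ X={T} → {T} (+0)
site 5, node ERXY: ERX={T} ∪ Y={C} → {C,T} (+1)
site 5, node EQRXY: ERXY={C,T} ∩ Q={T} → {T} (+0)
site 5, node BEJQRXY: BJ={G,T} ∩ EQRXY={T} → {T} (+0)
per-site changes: [3, 4, 3, 3, 3, 3]; total = 19

C,G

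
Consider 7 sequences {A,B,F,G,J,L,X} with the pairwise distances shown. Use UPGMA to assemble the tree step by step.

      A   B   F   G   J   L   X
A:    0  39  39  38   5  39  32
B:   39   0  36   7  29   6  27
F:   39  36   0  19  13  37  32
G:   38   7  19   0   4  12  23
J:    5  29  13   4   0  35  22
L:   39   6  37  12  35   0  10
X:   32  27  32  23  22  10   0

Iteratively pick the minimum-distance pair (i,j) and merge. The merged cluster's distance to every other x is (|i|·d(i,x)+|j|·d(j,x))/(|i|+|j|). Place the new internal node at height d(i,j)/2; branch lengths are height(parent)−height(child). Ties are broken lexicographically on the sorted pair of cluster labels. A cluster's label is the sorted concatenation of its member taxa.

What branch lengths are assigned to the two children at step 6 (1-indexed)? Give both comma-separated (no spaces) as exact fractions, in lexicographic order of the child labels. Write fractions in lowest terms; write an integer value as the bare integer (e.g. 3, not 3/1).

step 1: merge (G,J) at d=4; branch lengths G→2, J→2; new cluster GJ
  updated: d(A,GJ)=43/2, d(B,GJ)=18, d(F,GJ)=16, d(GJ,L)=47/2, d(GJ,X)=45/2
step 2: merge (B,L) at d=6; branch lengths B→3, L→3; new cluster BL
  updated: d(A,BL)=39, d(BL,F)=73/2, d(BL,GJ)=83/4, d(BL,X)=37/2
step 3: merge (F,GJ) at d=16; branch lengths F→8, GJ→6; new cluster FGJ
  updated: d(A,FGJ)=82/3, d(BL,FGJ)=26, d(FGJ,X)=77/3
step 4: merge (BL,X) at d=37/2; branch lengths BL→25/4, X→37/4; new cluster BLX
  updated: d(A,BLX)=110/3, d(BLX,FGJ)=233/9
step 5: merge (BLX,FGJ) at d=233/9; branch lengths BLX→133/36, FGJ→89/18; new cluster BFGJLX
  updated: d(A,BFGJLX)=32
step 6: merge (A,BFGJLX) at d=32; branch lengths A→16, BFGJLX→55/18; new cluster ABFGJLX
final tree: (A:16,(((B:3,L:3):25/4,X:37/4):133/36,(F:8,(G:2,J:2):6):89/18):55/18)
total length: 2419/36

16,55/18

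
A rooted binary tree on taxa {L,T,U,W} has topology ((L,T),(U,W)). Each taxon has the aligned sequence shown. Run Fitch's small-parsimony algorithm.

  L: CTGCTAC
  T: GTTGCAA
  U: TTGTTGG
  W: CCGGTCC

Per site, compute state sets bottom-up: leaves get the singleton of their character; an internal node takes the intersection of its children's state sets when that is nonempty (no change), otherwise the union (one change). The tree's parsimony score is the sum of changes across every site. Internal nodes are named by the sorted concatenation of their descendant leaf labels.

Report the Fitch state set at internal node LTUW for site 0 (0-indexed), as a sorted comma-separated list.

[col 0] LT: children L:{C}, T:{G} ∪→ {C,G}; cost 1
[col 0] UW: children U:{T}, W:{C} ∪→ {C,T}; cost 1
[col 0] LTUW: children LT:{C,G}, UW:{C,T} ∩→ {C}; cost 0
[col 1] LT: children L:{T}, T:{T} ∩→ {T}; cost 0
[col 1] UW: children U:{T}, W:{C} ∪→ {C,T}; cost 1
[col 1] LTUW: children LT:{T}, UW:{C,T} ∩→ {T}; cost 0
[col 2] LT: children L:{G}, T:{T} ∪→ {G,T}; cost 1
[col 2] UW: children U:{G}, W:{G} ∩→ {G}; cost 0
[col 2] LTUW: children LT:{G,T}, UW:{G} ∩→ {G}; cost 0
[col 3] LT: children L:{C}, T:{G} ∪→ {C,G}; cost 1
[col 3] UW: children U:{T}, W:{G} ∪→ {G,T}; cost 1
[col 3] LTUW: children LT:{C,G}, UW:{G,T} ∩→ {G}; cost 0
[col 4] LT: children L:{T}, T:{C} ∪→ {C,T}; cost 1
[col 4] UW: children U:{T}, W:{T} ∩→ {T}; cost 0
[col 4] LTUW: children LT:{C,T}, UW:{T} ∩→ {T}; cost 0
[col 5] LT: children L:{A}, T:{A} ∩→ {A}; cost 0
[col 5] UW: children U:{G}, W:{C} ∪→ {C,G}; cost 1
[col 5] LTUW: children LT:{A}, UW:{C,G} ∪→ {A,C,G}; cost 1
[col 6] LT: children L:{C}, T:{A} ∪→ {A,C}; cost 1
[col 6] UW: children U:{G}, W:{C} ∪→ {C,G}; cost 1
[col 6] LTUW: children LT:{A,C}, UW:{C,G} ∩→ {C}; cost 0
per-site changes: [2, 1, 1, 2, 1, 2, 2]; total = 11

C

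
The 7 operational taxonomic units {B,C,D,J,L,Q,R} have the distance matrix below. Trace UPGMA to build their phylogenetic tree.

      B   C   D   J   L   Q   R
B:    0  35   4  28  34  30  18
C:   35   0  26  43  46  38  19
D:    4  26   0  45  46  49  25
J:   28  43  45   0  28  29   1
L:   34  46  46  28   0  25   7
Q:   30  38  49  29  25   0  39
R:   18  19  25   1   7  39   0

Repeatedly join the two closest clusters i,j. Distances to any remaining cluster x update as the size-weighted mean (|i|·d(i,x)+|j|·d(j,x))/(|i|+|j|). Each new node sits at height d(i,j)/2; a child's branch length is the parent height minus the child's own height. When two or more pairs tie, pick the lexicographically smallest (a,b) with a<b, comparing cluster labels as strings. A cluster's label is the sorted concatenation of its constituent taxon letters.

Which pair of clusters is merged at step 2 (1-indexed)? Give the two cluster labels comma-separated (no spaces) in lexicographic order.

B,D

step 1: merge (J,R) at d=1; branch lengths J→1/2, R→1/2; new cluster JR
  updated: d(B,JR)=23, d(C,JR)=31, d(D,JR)=35, d(JR,L)=35/2, d(JR,Q)=34
step 2: merge (B,D) at d=4; branch lengths B→2, D→2; new cluster BD
  updated: d(BD,C)=61/2, d(BD,JR)=29, d(BD,L)=40, d(BD,Q)=79/2
step 3: merge (JR,L) at d=35/2; branch lengths JR→33/4, L→35/4; new cluster JLR
  updated: d(BD,JLR)=98/3, d(C,JLR)=36, d(JLR,Q)=31
step 4: merge (BD,C) at d=61/2; branch lengths BD→53/4, C→61/4; new cluster BCD
  updated: d(BCD,JLR)=304/9, d(BCD,Q)=39
step 5: merge (JLR,Q) at d=31; branch lengths JLR→27/4, Q→31/2; new cluster JLQR
  updated: d(BCD,JLQR)=421/12
step 6: merge (BCD,JLQR) at d=421/12; branch lengths BCD→55/24, JLQR→49/24; new cluster BCDJLQR
final tree: (((B:2,D:2):53/4,C:61/4):55/24,(((J:1/2,R:1/2):33/4,L:35/4):27/4,Q:31/2):49/24)
total length: 925/12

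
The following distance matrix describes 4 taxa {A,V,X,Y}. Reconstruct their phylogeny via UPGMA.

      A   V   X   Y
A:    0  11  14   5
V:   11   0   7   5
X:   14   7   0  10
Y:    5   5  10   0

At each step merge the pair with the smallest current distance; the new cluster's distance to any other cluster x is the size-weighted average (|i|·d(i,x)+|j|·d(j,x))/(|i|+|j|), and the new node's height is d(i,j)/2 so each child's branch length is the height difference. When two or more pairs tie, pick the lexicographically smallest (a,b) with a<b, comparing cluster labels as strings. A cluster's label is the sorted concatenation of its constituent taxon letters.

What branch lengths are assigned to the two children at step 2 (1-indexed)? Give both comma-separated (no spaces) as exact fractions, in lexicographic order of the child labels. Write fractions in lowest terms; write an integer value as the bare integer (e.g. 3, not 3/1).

7/2,7/2

iteration 1: select A,Y (d=5); attach at lengths (5/2, 5/2); label the merged cluster AY
  updated: d(AY,V)=8, d(AY,X)=12
iteration 2: select V,X (d=7); attach at lengths (7/2, 7/2); label the merged cluster VX
  updated: d(AY,VX)=10
iteration 3: select AY,VX (d=10); attach at lengths (5/2, 3/2); label the merged cluster AVXY
final tree: ((A:5/2,Y:5/2):5/2,(V:7/2,X:7/2):3/2)
total length: 16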